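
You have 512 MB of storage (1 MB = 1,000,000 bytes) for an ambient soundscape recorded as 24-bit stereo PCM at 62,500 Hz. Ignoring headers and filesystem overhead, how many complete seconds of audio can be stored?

1,365 seconds

Uncompressed byte rate = 62,500 × 3 × 2 = 375,000 bytes/s.
Capacity = 512 × 1,000,000 = 512,000,000 bytes.
512,000,000 / 375,000 ≈ 1365.33 s → 1,365 seconds.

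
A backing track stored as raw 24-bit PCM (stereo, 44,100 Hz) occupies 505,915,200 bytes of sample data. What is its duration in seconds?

Byte rate = 44,100 × 3 × 2 = 264,600 bytes/s.
Duration = 505,915,200 / 264,600 = 1,912 s.

1,912 seconds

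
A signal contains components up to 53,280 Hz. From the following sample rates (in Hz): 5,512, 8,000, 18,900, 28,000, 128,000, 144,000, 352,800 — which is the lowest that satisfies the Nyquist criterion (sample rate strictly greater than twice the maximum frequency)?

128,000 Hz

Need sample rate > 2 × 53,280 = 106,560 Hz.
Lowest listed rate above 106,560 Hz is 128,000 Hz.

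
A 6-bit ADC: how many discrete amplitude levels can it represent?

2^6 = 64.

64 levels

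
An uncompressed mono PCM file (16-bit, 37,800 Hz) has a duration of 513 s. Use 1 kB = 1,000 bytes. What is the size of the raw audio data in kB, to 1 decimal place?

38782.8 kB

Bytes = 37,800 samples/s × 513 s × 2 bytes/sample × 1 ch = 38,782,800 bytes.
38,782,800 / 1,000 = 38782.8 kB.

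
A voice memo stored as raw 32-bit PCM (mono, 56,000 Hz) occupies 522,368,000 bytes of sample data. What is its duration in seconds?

Byte rate = 56,000 × 4 × 1 = 224,000 bytes/s.
Duration = 522,368,000 / 224,000 = 2,332 s.

2,332 seconds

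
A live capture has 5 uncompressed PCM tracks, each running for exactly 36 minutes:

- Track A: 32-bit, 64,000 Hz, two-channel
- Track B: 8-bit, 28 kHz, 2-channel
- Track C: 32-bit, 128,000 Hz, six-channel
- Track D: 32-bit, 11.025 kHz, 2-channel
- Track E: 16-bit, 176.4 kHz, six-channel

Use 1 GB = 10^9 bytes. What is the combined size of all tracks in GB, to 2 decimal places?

exactly 36 minutes = 2,160 s.
Track A: 64,000 × 2,160 × 4 × 2 = 1,105,920,000 bytes.
Track B: 28,000 × 2,160 × 1 × 2 = 120,960,000 bytes.
Track C: 128,000 × 2,160 × 4 × 6 = 6,635,520,000 bytes.
Track D: 11,025 × 2,160 × 4 × 2 = 190,512,000 bytes.
Track E: 176,400 × 2,160 × 2 × 6 = 4,572,288,000 bytes.
Total = 12,625,200,000 bytes = 12.63 GB.

12.63 GB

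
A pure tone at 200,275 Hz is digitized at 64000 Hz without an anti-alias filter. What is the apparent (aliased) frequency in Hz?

8,275 Hz

Nyquist = 64,000/2 = 32,000 Hz; 200,275 Hz exceeds it.
Alias = |200,275 − 3×64,000| = |200,275 − 192,000| = 8,275 Hz.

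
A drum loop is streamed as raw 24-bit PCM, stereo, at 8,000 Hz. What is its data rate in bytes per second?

48,000 bytes/s

Bit rate = 8,000 × 24 × 2 = 384,000 bits/s.
384,000 / 8 = 48,000 bytes/s.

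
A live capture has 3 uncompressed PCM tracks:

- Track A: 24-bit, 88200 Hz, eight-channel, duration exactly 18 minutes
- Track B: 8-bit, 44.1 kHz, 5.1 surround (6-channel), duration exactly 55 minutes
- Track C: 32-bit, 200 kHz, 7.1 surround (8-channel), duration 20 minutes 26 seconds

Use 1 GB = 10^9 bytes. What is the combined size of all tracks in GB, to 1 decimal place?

Track A: exactly 18 minutes = 1,080 s; 88,200 × 1,080 × 3 × 8 = 2,286,144,000 bytes.
Track B: exactly 55 minutes = 3,300 s; 44,100 × 3,300 × 1 × 6 = 873,180,000 bytes.
Track C: 20 minutes 26 seconds = 1,226 s; 200,000 × 1,226 × 4 × 8 = 7,846,400,000 bytes.
Total = 11,005,724,000 bytes = 11.0 GB.

11.0 GB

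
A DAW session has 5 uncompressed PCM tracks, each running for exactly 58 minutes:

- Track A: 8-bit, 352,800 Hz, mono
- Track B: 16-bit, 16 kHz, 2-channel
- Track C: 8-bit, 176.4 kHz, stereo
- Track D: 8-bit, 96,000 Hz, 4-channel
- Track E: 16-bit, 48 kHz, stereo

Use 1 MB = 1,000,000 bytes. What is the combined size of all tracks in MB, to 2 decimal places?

4682.69 MB

exactly 58 minutes = 3,480 s.
Track A: 352,800 × 3,480 × 1 × 1 = 1,227,744,000 bytes.
Track B: 16,000 × 3,480 × 2 × 2 = 222,720,000 bytes.
Track C: 176,400 × 3,480 × 1 × 2 = 1,227,744,000 bytes.
Track D: 96,000 × 3,480 × 1 × 4 = 1,336,320,000 bytes.
Track E: 48,000 × 3,480 × 2 × 2 = 668,160,000 bytes.
Total = 4,682,688,000 bytes = 4682.69 MB.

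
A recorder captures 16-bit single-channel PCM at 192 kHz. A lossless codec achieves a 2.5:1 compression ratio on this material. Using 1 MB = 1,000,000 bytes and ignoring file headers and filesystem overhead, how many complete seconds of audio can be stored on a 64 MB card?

416 seconds

Uncompressed byte rate = 192,000 × 2 × 1 = 384,000 bytes/s.
After 2.5:1 compression, effective rate ≈ 153600 bytes/s.
Capacity = 64 × 1,000,000 = 64,000,000 bytes.
64,000,000 / effective rate ≈ 416.67 s → 416 seconds.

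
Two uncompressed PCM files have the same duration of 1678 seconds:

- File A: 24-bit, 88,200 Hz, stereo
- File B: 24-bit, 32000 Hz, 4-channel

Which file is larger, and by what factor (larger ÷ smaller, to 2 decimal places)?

File A, by a factor of 1.38

File A: 88,200 × 3 × 2 = 529,200 bytes/s.
File B: 32,000 × 3 × 4 = 384,000 bytes/s.
File A is larger; ratio = 887,997,600 / 644,352,000 = 1.38.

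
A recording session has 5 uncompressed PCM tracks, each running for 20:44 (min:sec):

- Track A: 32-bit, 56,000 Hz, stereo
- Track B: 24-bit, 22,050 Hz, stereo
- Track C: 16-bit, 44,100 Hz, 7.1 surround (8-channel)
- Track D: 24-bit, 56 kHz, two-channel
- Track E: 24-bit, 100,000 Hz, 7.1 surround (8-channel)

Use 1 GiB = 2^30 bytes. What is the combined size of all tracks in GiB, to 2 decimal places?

4.66 GiB

20:44 (min:sec) = 1,244 s.
Track A: 56,000 × 1,244 × 4 × 2 = 557,312,000 bytes.
Track B: 22,050 × 1,244 × 3 × 2 = 164,581,200 bytes.
Track C: 44,100 × 1,244 × 2 × 8 = 877,766,400 bytes.
Track D: 56,000 × 1,244 × 3 × 2 = 417,984,000 bytes.
Track E: 100,000 × 1,244 × 3 × 8 = 2,985,600,000 bytes.
Total = 5,003,243,600 bytes = 4.66 GiB.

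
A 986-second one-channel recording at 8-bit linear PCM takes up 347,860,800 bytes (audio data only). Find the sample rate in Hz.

Bytes = sample_rate × seconds × bytes_per_sample × channels.
sample_rate = 347,860,800 / (986 × 1 × 1) = 347,860,800 / 986 = 352,800 Hz.

352,800 Hz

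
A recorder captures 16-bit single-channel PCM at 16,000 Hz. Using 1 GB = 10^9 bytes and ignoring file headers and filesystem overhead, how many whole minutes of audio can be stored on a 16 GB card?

8,333 minutes

Uncompressed byte rate = 16,000 × 2 × 1 = 32,000 bytes/s.
Capacity = 16 × 1,000,000,000 = 16,000,000,000 bytes.
16,000,000,000 / 32,000 ≈ 500000 s → 8,333 minutes.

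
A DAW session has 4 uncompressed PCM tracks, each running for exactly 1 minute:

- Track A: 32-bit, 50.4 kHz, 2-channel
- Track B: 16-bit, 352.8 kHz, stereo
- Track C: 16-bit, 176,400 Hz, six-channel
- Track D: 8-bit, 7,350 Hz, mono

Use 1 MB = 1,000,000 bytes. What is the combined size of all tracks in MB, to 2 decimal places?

236.31 MB

exactly 1 minute = 60 s.
Track A: 50,400 × 60 × 4 × 2 = 24,192,000 bytes.
Track B: 352,800 × 60 × 2 × 2 = 84,672,000 bytes.
Track C: 176,400 × 60 × 2 × 6 = 127,008,000 bytes.
Track D: 7,350 × 60 × 1 × 1 = 441,000 bytes.
Total = 236,313,000 bytes = 236.31 MB.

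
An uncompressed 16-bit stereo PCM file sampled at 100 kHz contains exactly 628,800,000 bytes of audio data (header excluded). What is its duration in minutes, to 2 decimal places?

Byte rate = 100,000 × 2 × 2 = 400,000 bytes/s.
Duration = 628,800,000 / 400,000 = 1,572 s.
1,572 s / 60 = 26.20 minutes.

26.20 minutes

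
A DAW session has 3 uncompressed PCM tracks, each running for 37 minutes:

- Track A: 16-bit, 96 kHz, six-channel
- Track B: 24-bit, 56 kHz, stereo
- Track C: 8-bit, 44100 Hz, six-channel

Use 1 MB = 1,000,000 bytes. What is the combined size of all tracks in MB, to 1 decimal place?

37 minutes = 2,220 s.
Track A: 96,000 × 2,220 × 2 × 6 = 2,557,440,000 bytes.
Track B: 56,000 × 2,220 × 3 × 2 = 745,920,000 bytes.
Track C: 44,100 × 2,220 × 1 × 6 = 587,412,000 bytes.
Total = 3,890,772,000 bytes = 3890.8 MB.

3890.8 MB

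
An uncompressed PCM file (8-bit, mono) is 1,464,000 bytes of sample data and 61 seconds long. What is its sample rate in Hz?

24,000 Hz

Bytes = sample_rate × seconds × bytes_per_sample × channels.
sample_rate = 1,464,000 / (61 × 1 × 1) = 1,464,000 / 61 = 24,000 Hz.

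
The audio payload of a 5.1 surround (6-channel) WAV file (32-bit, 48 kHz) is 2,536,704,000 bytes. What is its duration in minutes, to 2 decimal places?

Byte rate = 48,000 × 4 × 6 = 1,152,000 bytes/s.
Duration = 2,536,704,000 / 1,152,000 = 2,202 s.
2,202 s / 60 = 36.70 minutes.

36.70 minutes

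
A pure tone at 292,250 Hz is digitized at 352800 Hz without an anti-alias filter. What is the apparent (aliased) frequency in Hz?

60,550 Hz

Nyquist = 352,800/2 = 176,400 Hz; 292,250 Hz exceeds it.
Alias = |292,250 − 1×352,800| = |292,250 − 352,800| = 60,550 Hz.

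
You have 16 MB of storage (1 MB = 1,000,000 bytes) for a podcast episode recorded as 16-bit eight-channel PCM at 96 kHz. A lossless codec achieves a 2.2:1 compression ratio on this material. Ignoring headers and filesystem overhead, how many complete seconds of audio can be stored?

22 seconds

Uncompressed byte rate = 96,000 × 2 × 8 = 1,536,000 bytes/s.
After 2.2:1 compression, effective rate ≈ 698181.82 bytes/s.
Capacity = 16 × 1,000,000 = 16,000,000 bytes.
16,000,000 / effective rate ≈ 22.92 s → 22 seconds.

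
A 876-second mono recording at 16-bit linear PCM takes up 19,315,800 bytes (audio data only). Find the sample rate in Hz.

11,025 Hz

Bytes = sample_rate × seconds × bytes_per_sample × channels.
sample_rate = 19,315,800 / (876 × 2 × 1) = 19,315,800 / 1,752 = 11,025 Hz.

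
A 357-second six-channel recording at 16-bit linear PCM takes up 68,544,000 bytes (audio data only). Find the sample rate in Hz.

16,000 Hz

Bytes = sample_rate × seconds × bytes_per_sample × channels.
sample_rate = 68,544,000 / (357 × 2 × 6) = 68,544,000 / 4,284 = 16,000 Hz.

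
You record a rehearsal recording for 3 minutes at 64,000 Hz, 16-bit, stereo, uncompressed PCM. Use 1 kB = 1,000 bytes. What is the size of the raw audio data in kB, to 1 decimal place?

Duration = 3 minutes = 180 s.
Bytes = 64,000 samples/s × 180 s × 2 bytes/sample × 2 ch = 46,080,000 bytes.
46,080,000 / 1,000 = 46080.0 kB.

46080.0 kB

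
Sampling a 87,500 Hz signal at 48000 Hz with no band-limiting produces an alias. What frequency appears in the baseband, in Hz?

8,500 Hz

Nyquist = 48,000/2 = 24,000 Hz; 87,500 Hz exceeds it.
Alias = |87,500 − 2×48,000| = |87,500 − 96,000| = 8,500 Hz.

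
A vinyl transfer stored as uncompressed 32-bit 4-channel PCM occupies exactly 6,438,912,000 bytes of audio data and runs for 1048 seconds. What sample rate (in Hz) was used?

Bytes = sample_rate × seconds × bytes_per_sample × channels.
sample_rate = 6,438,912,000 / (1,048 × 4 × 4) = 6,438,912,000 / 16,768 = 384,000 Hz.

384,000 Hz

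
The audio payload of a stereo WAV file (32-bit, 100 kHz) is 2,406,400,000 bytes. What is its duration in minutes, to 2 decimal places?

Byte rate = 100,000 × 4 × 2 = 800,000 bytes/s.
Duration = 2,406,400,000 / 800,000 = 3,008 s.
3,008 s / 60 = 50.13 minutes.

50.13 minutes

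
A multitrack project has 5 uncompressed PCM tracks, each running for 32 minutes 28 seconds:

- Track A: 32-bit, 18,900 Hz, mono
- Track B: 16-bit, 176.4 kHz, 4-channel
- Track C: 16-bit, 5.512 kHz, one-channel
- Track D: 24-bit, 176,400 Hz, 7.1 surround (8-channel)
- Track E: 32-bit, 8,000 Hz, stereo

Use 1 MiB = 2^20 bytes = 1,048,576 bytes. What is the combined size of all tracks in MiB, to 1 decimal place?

10766.5 MiB

32 minutes 28 seconds = 1,948 s.
Track A: 18,900 × 1,948 × 4 × 1 = 147,268,800 bytes.
Track B: 176,400 × 1,948 × 2 × 4 = 2,749,017,600 bytes.
Track C: 5,512 × 1,948 × 2 × 1 = 21,474,752 bytes.
Track D: 176,400 × 1,948 × 3 × 8 = 8,247,052,800 bytes.
Track E: 8,000 × 1,948 × 4 × 2 = 124,672,000 bytes.
Total = 11,289,485,952 bytes = 10766.5 MiB.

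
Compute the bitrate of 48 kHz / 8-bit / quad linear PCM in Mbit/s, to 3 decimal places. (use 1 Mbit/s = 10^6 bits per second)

1.536 Mbit/s

Bit rate = 48,000 × 8 × 4 = 1,536,000 bits/s.
= 1.536 Mbit/s.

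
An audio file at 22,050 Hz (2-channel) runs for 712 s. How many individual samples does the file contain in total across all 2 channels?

31,399,200 samples

22,050 × 712 s × 2 ch = 31,399,200 samples.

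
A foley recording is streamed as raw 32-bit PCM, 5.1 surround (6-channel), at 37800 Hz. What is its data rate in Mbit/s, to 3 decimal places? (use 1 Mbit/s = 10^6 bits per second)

7.258 Mbit/s

Bit rate = 37,800 × 32 × 6 = 7,257,600 bits/s.
= 7.258 Mbit/s.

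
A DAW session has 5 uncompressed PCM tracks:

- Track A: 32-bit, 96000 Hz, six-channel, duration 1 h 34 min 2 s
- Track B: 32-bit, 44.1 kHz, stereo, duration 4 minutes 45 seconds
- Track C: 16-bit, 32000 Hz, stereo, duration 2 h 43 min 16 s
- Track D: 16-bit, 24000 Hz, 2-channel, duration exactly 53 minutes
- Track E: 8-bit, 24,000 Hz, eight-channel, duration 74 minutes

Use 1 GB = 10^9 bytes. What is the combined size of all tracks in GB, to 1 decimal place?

Track A: 1 h 34 min 2 s = 5,642 s; 96,000 × 5,642 × 4 × 6 = 12,999,168,000 bytes.
Track B: 4 minutes 45 seconds = 285 s; 44,100 × 285 × 4 × 2 = 100,548,000 bytes.
Track C: 2 h 43 min 16 s = 9,796 s; 32,000 × 9,796 × 2 × 2 = 1,253,888,000 bytes.
Track D: exactly 53 minutes = 3,180 s; 24,000 × 3,180 × 2 × 2 = 305,280,000 bytes.
Track E: 74 minutes = 4,440 s; 24,000 × 4,440 × 1 × 8 = 852,480,000 bytes.
Total = 15,511,364,000 bytes = 15.5 GB.

15.5 GB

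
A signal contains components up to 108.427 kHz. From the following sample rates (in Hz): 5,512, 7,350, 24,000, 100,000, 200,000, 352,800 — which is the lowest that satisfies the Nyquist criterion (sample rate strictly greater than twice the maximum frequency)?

Need sample rate > 2 × 108,427 = 216,854 Hz.
Lowest listed rate above 216,854 Hz is 352,800 Hz.

352,800 Hz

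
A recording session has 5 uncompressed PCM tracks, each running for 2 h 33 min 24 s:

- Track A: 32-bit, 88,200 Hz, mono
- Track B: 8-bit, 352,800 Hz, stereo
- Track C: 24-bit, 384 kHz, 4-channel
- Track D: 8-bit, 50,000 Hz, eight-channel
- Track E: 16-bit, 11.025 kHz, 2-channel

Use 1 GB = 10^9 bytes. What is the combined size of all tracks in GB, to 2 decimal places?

2 h 33 min 24 s = 9,204 s.
Track A: 88,200 × 9,204 × 4 × 1 = 3,247,171,200 bytes.
Track B: 352,800 × 9,204 × 1 × 2 = 6,494,342,400 bytes.
Track C: 384,000 × 9,204 × 3 × 4 = 42,412,032,000 bytes.
Track D: 50,000 × 9,204 × 1 × 8 = 3,681,600,000 bytes.
Track E: 11,025 × 9,204 × 2 × 2 = 405,896,400 bytes.
Total = 56,241,042,000 bytes = 56.24 GB.

56.24 GB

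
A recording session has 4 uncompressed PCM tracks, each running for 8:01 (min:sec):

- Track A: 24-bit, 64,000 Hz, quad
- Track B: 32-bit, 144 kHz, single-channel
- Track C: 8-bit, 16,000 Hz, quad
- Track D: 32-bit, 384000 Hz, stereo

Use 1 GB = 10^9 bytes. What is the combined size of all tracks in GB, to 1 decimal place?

2.2 GB

8:01 (min:sec) = 481 s.
Track A: 64,000 × 481 × 3 × 4 = 369,408,000 bytes.
Track B: 144,000 × 481 × 4 × 1 = 277,056,000 bytes.
Track C: 16,000 × 481 × 1 × 4 = 30,784,000 bytes.
Track D: 384,000 × 481 × 4 × 2 = 1,477,632,000 bytes.
Total = 2,154,880,000 bytes = 2.2 GB.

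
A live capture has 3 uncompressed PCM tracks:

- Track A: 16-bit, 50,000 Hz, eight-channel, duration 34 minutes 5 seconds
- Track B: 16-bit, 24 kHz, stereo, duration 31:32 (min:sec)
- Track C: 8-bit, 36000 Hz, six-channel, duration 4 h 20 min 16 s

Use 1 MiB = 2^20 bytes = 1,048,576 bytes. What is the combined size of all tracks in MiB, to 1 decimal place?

Track A: 34 minutes 5 seconds = 2,045 s; 50,000 × 2,045 × 2 × 8 = 1,636,000,000 bytes.
Track B: 31:32 (min:sec) = 1,892 s; 24,000 × 1,892 × 2 × 2 = 181,632,000 bytes.
Track C: 4 h 20 min 16 s = 15,616 s; 36,000 × 15,616 × 1 × 6 = 3,373,056,000 bytes.
Total = 5,190,688,000 bytes = 4950.2 MiB.

4950.2 MiB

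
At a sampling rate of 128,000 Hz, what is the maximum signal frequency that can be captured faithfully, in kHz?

64 kHz

Nyquist frequency = sample rate / 2 = 128,000 / 2 = 64 kHz.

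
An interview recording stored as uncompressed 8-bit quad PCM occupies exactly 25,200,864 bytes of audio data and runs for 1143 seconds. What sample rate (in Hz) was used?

Bytes = sample_rate × seconds × bytes_per_sample × channels.
sample_rate = 25,200,864 / (1,143 × 1 × 4) = 25,200,864 / 4,572 = 5,512 Hz.

5,512 Hz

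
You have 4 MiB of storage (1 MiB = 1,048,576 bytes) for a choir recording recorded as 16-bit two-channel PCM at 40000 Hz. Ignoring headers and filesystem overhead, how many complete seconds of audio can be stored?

26 seconds

Uncompressed byte rate = 40,000 × 2 × 2 = 160,000 bytes/s.
Capacity = 4 × 1,048,576 = 4,194,304 bytes.
4,194,304 / 160,000 ≈ 26.21 s → 26 seconds.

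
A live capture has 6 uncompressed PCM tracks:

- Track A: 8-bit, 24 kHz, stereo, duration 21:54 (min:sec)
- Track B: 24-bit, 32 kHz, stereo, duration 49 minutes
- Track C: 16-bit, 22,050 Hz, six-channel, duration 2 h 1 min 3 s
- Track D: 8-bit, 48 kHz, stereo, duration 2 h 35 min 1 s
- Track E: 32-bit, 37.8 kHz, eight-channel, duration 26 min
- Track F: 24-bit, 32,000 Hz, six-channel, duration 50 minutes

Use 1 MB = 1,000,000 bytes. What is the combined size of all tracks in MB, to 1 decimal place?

Track A: 21:54 (min:sec) = 1,314 s; 24,000 × 1,314 × 1 × 2 = 63,072,000 bytes.
Track B: 49 minutes = 2,940 s; 32,000 × 2,940 × 3 × 2 = 564,480,000 bytes.
Track C: 2 h 1 min 3 s = 7,263 s; 22,050 × 7,263 × 2 × 6 = 1,921,789,800 bytes.
Track D: 2 h 35 min 1 s = 9,301 s; 48,000 × 9,301 × 1 × 2 = 892,896,000 bytes.
Track E: 26 min = 1,560 s; 37,800 × 1,560 × 4 × 8 = 1,886,976,000 bytes.
Track F: 50 minutes = 3,000 s; 32,000 × 3,000 × 3 × 6 = 1,728,000,000 bytes.
Total = 7,057,213,800 bytes = 7057.2 MB.

7057.2 MB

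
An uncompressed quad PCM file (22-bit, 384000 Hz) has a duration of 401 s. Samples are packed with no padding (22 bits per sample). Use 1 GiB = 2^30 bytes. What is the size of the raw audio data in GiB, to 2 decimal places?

Bits = 384,000 × 401 × 22 × 4 = 13,550,592,000 bits = 1,693,824,000 bytes.
1,693,824,000 / 1,073,741,824 = 1.58 GiB.

1.58 GiB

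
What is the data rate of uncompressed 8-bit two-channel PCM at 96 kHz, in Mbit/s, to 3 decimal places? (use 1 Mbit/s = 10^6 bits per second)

1.536 Mbit/s

Bit rate = 96,000 × 8 × 2 = 1,536,000 bits/s.
= 1.536 Mbit/s.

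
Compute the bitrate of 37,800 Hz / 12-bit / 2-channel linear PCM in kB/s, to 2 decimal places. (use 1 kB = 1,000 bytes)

Bit rate = 37,800 × 12 × 2 = 907,200 bits/s.
907,200 / 8 = 113,400 B/s = 113.40 kB/s.

113.40 kB/s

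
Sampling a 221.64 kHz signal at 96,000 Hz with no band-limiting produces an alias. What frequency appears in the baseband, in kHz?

29.64 kHz

Nyquist = 96,000/2 = 48,000 Hz; 221,640 Hz exceeds it.
Alias = |221,640 − 2×96,000| = |221,640 − 192,000| = 29,640 Hz = 29.64 kHz.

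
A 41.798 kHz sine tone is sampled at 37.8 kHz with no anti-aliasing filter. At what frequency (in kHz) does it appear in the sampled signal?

Nyquist = 37,800/2 = 18,900 Hz; 41,798 Hz exceeds it.
Alias = |41,798 − 1×37,800| = |41,798 − 37,800| = 3,998 Hz = 3.998 kHz.

3.998 kHz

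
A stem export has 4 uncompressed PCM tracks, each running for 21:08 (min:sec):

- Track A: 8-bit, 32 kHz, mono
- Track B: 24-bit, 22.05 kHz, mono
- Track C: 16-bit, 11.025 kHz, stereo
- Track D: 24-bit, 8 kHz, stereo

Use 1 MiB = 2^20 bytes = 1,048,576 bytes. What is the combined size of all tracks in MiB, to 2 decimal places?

21:08 (min:sec) = 1,268 s.
Track A: 32,000 × 1,268 × 1 × 1 = 40,576,000 bytes.
Track B: 22,050 × 1,268 × 3 × 1 = 83,878,200 bytes.
Track C: 11,025 × 1,268 × 2 × 2 = 55,918,800 bytes.
Track D: 8,000 × 1,268 × 3 × 2 = 60,864,000 bytes.
Total = 241,237,000 bytes = 230.06 MiB.

230.06 MiB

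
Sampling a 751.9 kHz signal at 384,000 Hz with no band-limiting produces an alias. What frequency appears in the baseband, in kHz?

Nyquist = 384,000/2 = 192,000 Hz; 751,900 Hz exceeds it.
Alias = |751,900 − 2×384,000| = |751,900 − 768,000| = 16,100 Hz = 16.1 kHz.

16.1 kHz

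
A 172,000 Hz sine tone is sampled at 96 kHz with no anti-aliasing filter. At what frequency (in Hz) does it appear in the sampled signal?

20,000 Hz

Nyquist = 96,000/2 = 48,000 Hz; 172,000 Hz exceeds it.
Alias = |172,000 − 2×96,000| = |172,000 − 192,000| = 20,000 Hz.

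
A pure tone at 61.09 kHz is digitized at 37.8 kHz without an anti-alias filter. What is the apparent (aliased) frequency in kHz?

Nyquist = 37,800/2 = 18,900 Hz; 61,090 Hz exceeds it.
Alias = |61,090 − 2×37,800| = |61,090 − 75,600| = 14,510 Hz = 14.51 kHz.

14.51 kHz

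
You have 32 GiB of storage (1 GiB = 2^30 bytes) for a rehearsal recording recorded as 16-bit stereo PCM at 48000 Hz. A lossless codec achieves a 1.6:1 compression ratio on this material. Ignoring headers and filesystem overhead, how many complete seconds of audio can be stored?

286,331 seconds

Uncompressed byte rate = 48,000 × 2 × 2 = 192,000 bytes/s.
After 1.6:1 compression, effective rate ≈ 120000 bytes/s.
Capacity = 32 × 1,073,741,824 = 34,359,738,368 bytes.
34,359,738,368 / effective rate ≈ 286331.15 s → 286,331 seconds.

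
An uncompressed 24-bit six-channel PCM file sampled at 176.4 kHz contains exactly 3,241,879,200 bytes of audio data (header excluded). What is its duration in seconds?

1,021 seconds

Byte rate = 176,400 × 3 × 6 = 3,175,200 bytes/s.
Duration = 3,241,879,200 / 3,175,200 = 1,021 s.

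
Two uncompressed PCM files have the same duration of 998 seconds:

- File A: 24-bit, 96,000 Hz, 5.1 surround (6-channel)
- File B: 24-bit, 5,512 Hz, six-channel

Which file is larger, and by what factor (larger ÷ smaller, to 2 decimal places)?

File A, by a factor of 17.42

File A: 96,000 × 3 × 6 = 1,728,000 bytes/s.
File B: 5,512 × 3 × 6 = 99,216 bytes/s.
File A is larger; ratio = 1,724,544,000 / 99,017,568 = 17.42.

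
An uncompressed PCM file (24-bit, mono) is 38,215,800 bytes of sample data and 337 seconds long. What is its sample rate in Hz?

37,800 Hz

Bytes = sample_rate × seconds × bytes_per_sample × channels.
sample_rate = 38,215,800 / (337 × 3 × 1) = 38,215,800 / 1,011 = 37,800 Hz.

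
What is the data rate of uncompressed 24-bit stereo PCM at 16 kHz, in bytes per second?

96,000 bytes/s

Bit rate = 16,000 × 24 × 2 = 768,000 bits/s.
768,000 / 8 = 96,000 bytes/s.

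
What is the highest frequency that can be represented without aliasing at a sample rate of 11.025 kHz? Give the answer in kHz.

Nyquist frequency = sample rate / 2 = 11,025 / 2 = 5.5125 kHz.

5.5125 kHz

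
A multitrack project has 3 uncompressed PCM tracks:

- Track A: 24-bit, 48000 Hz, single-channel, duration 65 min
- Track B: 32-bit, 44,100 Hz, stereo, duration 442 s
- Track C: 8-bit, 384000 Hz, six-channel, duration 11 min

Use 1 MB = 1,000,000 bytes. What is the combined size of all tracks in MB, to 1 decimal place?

Track A: 65 min = 3,900 s; 48,000 × 3,900 × 3 × 1 = 561,600,000 bytes.
Track B: 44,100 × 442 × 4 × 2 = 155,937,600 bytes.
Track C: 11 min = 660 s; 384,000 × 660 × 1 × 6 = 1,520,640,000 bytes.
Total = 2,238,177,600 bytes = 2238.2 MB.

2238.2 MB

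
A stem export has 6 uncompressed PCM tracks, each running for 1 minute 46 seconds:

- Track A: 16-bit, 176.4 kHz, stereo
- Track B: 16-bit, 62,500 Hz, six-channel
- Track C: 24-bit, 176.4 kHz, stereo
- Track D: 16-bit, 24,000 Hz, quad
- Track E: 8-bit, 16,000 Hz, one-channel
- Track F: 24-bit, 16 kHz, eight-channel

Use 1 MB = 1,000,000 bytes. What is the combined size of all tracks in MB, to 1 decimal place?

1 minute 46 seconds = 106 s.
Track A: 176,400 × 106 × 2 × 2 = 74,793,600 bytes.
Track B: 62,500 × 106 × 2 × 6 = 79,500,000 bytes.
Track C: 176,400 × 106 × 3 × 2 = 112,190,400 bytes.
Track D: 24,000 × 106 × 2 × 4 = 20,352,000 bytes.
Track E: 16,000 × 106 × 1 × 1 = 1,696,000 bytes.
Track F: 16,000 × 106 × 3 × 8 = 40,704,000 bytes.
Total = 329,236,000 bytes = 329.2 MB.

329.2 MB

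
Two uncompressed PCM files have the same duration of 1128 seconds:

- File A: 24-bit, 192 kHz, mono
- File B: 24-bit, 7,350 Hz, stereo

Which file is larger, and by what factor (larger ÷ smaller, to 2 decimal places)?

File A, by a factor of 13.06

File A: 192,000 × 3 × 1 = 576,000 bytes/s.
File B: 7,350 × 3 × 2 = 44,100 bytes/s.
File A is larger; ratio = 649,728,000 / 49,744,800 = 13.06.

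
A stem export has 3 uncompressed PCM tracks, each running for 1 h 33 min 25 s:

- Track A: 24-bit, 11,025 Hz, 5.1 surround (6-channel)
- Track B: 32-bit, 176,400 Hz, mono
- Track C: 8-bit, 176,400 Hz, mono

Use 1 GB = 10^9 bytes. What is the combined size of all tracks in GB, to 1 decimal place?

1 h 33 min 25 s = 5,605 s.
Track A: 11,025 × 5,605 × 3 × 6 = 1,112,312,250 bytes.
Track B: 176,400 × 5,605 × 4 × 1 = 3,954,888,000 bytes.
Track C: 176,400 × 5,605 × 1 × 1 = 988,722,000 bytes.
Total = 6,055,922,250 bytes = 6.1 GB.

6.1 GB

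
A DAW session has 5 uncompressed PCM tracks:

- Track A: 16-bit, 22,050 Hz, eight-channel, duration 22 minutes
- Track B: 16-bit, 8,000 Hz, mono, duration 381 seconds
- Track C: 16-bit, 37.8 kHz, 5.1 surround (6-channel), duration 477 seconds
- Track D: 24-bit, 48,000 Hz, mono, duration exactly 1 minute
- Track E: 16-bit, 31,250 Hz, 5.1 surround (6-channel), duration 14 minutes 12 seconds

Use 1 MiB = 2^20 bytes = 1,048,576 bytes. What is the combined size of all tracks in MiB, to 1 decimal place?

Track A: 22 minutes = 1,320 s; 22,050 × 1,320 × 2 × 8 = 465,696,000 bytes.
Track B: 8,000 × 381 × 2 × 1 = 6,096,000 bytes.
Track C: 37,800 × 477 × 2 × 6 = 216,367,200 bytes.
Track D: exactly 1 minute = 60 s; 48,000 × 60 × 3 × 1 = 8,640,000 bytes.
Track E: 14 minutes 12 seconds = 852 s; 31,250 × 852 × 2 × 6 = 319,500,000 bytes.
Total = 1,016,299,200 bytes = 969.2 MiB.

969.2 MiB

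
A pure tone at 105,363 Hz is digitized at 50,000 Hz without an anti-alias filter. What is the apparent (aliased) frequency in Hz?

5,363 Hz

Nyquist = 50,000/2 = 25,000 Hz; 105,363 Hz exceeds it.
Alias = |105,363 − 2×50,000| = |105,363 − 100,000| = 5,363 Hz.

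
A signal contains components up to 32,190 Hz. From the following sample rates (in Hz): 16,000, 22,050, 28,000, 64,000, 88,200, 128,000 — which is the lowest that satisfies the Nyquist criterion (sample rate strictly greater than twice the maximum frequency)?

Need sample rate > 2 × 32,190 = 64,380 Hz.
Lowest listed rate above 64,380 Hz is 88,200 Hz.

88,200 Hz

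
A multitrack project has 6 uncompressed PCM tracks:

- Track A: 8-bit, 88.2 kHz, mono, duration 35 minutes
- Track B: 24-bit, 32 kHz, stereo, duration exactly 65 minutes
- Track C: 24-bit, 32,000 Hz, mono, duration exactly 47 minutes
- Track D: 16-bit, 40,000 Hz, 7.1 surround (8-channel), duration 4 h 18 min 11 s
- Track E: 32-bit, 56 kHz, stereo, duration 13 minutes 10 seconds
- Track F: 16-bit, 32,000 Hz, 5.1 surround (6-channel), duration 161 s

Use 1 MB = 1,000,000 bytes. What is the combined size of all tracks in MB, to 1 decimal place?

11534.7 MB

Track A: 35 minutes = 2,100 s; 88,200 × 2,100 × 1 × 1 = 185,220,000 bytes.
Track B: exactly 65 minutes = 3,900 s; 32,000 × 3,900 × 3 × 2 = 748,800,000 bytes.
Track C: exactly 47 minutes = 2,820 s; 32,000 × 2,820 × 3 × 1 = 270,720,000 bytes.
Track D: 4 h 18 min 11 s = 15,491 s; 40,000 × 15,491 × 2 × 8 = 9,914,240,000 bytes.
Track E: 13 minutes 10 seconds = 790 s; 56,000 × 790 × 4 × 2 = 353,920,000 bytes.
Track F: 32,000 × 161 × 2 × 6 = 61,824,000 bytes.
Total = 11,534,724,000 bytes = 11534.7 MB.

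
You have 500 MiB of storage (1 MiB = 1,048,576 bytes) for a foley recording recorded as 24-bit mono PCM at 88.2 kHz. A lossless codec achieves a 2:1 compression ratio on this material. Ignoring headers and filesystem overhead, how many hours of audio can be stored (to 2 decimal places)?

1.10 hours

Uncompressed byte rate = 88,200 × 3 × 1 = 264,600 bytes/s.
After 2:1 compression, effective rate ≈ 132300 bytes/s.
Capacity = 500 × 1,048,576 = 524,288,000 bytes.
524,288,000 / effective rate ≈ 3962.87 s → 1.10 hours.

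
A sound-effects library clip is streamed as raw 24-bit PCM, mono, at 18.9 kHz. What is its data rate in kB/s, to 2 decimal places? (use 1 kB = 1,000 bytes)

Bit rate = 18,900 × 24 × 1 = 453,600 bits/s.
453,600 / 8 = 56,700 B/s = 56.70 kB/s.

56.70 kB/s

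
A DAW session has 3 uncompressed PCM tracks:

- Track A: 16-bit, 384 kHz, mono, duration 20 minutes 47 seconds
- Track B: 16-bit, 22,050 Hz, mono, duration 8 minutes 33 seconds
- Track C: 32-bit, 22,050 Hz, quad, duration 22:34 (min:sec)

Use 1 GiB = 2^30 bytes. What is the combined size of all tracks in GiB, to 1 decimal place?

Track A: 20 minutes 47 seconds = 1,247 s; 384,000 × 1,247 × 2 × 1 = 957,696,000 bytes.
Track B: 8 minutes 33 seconds = 513 s; 22,050 × 513 × 2 × 1 = 22,623,300 bytes.
Track C: 22:34 (min:sec) = 1,354 s; 22,050 × 1,354 × 4 × 4 = 477,691,200 bytes.
Total = 1,458,010,500 bytes = 1.4 GiB.

1.4 GiB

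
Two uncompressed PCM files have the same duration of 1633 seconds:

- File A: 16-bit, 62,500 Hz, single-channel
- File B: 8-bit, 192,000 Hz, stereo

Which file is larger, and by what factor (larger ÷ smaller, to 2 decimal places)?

File A: 62,500 × 2 × 1 = 125,000 bytes/s.
File B: 192,000 × 1 × 2 = 384,000 bytes/s.
File B is larger; ratio = 627,072,000 / 204,125,000 = 3.07.

File B, by a factor of 3.07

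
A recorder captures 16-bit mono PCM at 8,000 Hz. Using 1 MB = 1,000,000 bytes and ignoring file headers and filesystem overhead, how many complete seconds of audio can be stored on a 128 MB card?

8,000 seconds

Uncompressed byte rate = 8,000 × 2 × 1 = 16,000 bytes/s.
Capacity = 128 × 1,000,000 = 128,000,000 bytes.
128,000,000 / 16,000 ≈ 8000 s → 8,000 seconds.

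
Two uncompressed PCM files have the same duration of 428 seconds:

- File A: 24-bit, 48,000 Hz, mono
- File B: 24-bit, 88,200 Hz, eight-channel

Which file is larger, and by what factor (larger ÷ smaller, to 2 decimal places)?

File A: 48,000 × 3 × 1 = 144,000 bytes/s.
File B: 88,200 × 3 × 8 = 2,116,800 bytes/s.
File B is larger; ratio = 905,990,400 / 61,632,000 = 14.70.

File B, by a factor of 14.70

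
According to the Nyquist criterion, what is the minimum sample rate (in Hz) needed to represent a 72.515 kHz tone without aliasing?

145,030 Hz

Minimum sample rate = 2 × 72,515 Hz = 145,030 Hz.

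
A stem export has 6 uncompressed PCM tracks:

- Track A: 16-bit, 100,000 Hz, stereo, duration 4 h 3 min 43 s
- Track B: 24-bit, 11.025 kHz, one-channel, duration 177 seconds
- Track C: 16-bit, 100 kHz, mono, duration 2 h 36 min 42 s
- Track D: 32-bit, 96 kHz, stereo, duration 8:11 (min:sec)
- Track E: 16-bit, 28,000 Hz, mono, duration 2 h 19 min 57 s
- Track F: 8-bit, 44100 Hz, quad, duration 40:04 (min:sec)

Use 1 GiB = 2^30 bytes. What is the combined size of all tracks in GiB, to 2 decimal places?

8.39 GiB

Track A: 4 h 3 min 43 s = 14,623 s; 100,000 × 14,623 × 2 × 2 = 5,849,200,000 bytes.
Track B: 11,025 × 177 × 3 × 1 = 5,854,275 bytes.
Track C: 2 h 36 min 42 s = 9,402 s; 100,000 × 9,402 × 2 × 1 = 1,880,400,000 bytes.
Track D: 8:11 (min:sec) = 491 s; 96,000 × 491 × 4 × 2 = 377,088,000 bytes.
Track E: 2 h 19 min 57 s = 8,397 s; 28,000 × 8,397 × 2 × 1 = 470,232,000 bytes.
Track F: 40:04 (min:sec) = 2,404 s; 44,100 × 2,404 × 1 × 4 = 424,065,600 bytes.
Total = 9,006,839,875 bytes = 8.39 GiB.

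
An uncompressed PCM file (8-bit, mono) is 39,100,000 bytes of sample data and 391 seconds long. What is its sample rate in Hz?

Bytes = sample_rate × seconds × bytes_per_sample × channels.
sample_rate = 39,100,000 / (391 × 1 × 1) = 39,100,000 / 391 = 100,000 Hz.

100,000 Hz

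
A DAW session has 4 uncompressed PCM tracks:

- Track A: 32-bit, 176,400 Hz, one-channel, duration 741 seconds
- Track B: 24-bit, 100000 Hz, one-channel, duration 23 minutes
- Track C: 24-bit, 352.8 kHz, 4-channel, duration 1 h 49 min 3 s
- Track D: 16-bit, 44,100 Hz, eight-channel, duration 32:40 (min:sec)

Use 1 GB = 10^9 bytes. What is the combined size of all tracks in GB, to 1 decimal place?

Track A: 176,400 × 741 × 4 × 1 = 522,849,600 bytes.
Track B: 23 minutes = 1,380 s; 100,000 × 1,380 × 3 × 1 = 414,000,000 bytes.
Track C: 1 h 49 min 3 s = 6,543 s; 352,800 × 6,543 × 3 × 4 = 27,700,444,800 bytes.
Track D: 32:40 (min:sec) = 1,960 s; 44,100 × 1,960 × 2 × 8 = 1,382,976,000 bytes.
Total = 30,020,270,400 bytes = 30.0 GB.

30.0 GB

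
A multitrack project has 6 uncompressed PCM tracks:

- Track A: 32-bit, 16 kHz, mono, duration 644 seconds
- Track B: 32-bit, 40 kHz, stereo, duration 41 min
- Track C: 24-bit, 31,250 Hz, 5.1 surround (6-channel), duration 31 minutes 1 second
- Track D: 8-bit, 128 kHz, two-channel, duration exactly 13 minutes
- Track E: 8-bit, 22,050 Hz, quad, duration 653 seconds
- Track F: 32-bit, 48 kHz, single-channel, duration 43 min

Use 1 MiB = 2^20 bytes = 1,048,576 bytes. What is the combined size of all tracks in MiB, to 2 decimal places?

Track A: 16,000 × 644 × 4 × 1 = 41,216,000 bytes.
Track B: 41 min = 2,460 s; 40,000 × 2,460 × 4 × 2 = 787,200,000 bytes.
Track C: 31 minutes 1 second = 1,861 s; 31,250 × 1,861 × 3 × 6 = 1,046,812,500 bytes.
Track D: exactly 13 minutes = 780 s; 128,000 × 780 × 1 × 2 = 199,680,000 bytes.
Track E: 22,050 × 653 × 1 × 4 = 57,594,600 bytes.
Track F: 43 min = 2,580 s; 48,000 × 2,580 × 4 × 1 = 495,360,000 bytes.
Total = 2,627,863,100 bytes = 2506.13 MiB.

2506.13 MiB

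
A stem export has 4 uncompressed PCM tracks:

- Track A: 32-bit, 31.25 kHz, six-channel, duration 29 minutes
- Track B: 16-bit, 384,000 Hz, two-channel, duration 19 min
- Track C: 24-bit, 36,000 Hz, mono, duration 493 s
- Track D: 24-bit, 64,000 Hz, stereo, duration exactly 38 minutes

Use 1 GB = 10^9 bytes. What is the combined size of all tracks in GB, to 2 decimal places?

Track A: 29 minutes = 1,740 s; 31,250 × 1,740 × 4 × 6 = 1,305,000,000 bytes.
Track B: 19 min = 1,140 s; 384,000 × 1,140 × 2 × 2 = 1,751,040,000 bytes.
Track C: 36,000 × 493 × 3 × 1 = 53,244,000 bytes.
Track D: exactly 38 minutes = 2,280 s; 64,000 × 2,280 × 3 × 2 = 875,520,000 bytes.
Total = 3,984,804,000 bytes = 3.98 GB.

3.98 GB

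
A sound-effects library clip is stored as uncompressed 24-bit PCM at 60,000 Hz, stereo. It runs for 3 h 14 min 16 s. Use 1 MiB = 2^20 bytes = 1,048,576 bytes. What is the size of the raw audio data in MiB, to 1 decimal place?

4001.8 MiB

Duration = 3 h 14 min 16 s = 11,656 s.
Bytes = 60,000 samples/s × 11,656 s × 3 bytes/sample × 2 ch = 4,196,160,000 bytes.
4,196,160,000 / 1,048,576 = 4001.8 MiB.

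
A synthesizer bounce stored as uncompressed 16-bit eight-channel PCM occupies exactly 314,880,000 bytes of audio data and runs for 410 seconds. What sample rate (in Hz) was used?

Bytes = sample_rate × seconds × bytes_per_sample × channels.
sample_rate = 314,880,000 / (410 × 2 × 8) = 314,880,000 / 6,560 = 48,000 Hz.

48,000 Hz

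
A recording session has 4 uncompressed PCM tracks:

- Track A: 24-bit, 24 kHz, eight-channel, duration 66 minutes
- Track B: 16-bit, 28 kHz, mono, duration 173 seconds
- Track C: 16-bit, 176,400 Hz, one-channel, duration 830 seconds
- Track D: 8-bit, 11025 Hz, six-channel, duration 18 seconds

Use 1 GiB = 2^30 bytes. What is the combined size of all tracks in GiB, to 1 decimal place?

Track A: 66 minutes = 3,960 s; 24,000 × 3,960 × 3 × 8 = 2,280,960,000 bytes.
Track B: 28,000 × 173 × 2 × 1 = 9,688,000 bytes.
Track C: 176,400 × 830 × 2 × 1 = 292,824,000 bytes.
Track D: 11,025 × 18 × 1 × 6 = 1,190,700 bytes.
Total = 2,584,662,700 bytes = 2.4 GiB.

2.4 GiB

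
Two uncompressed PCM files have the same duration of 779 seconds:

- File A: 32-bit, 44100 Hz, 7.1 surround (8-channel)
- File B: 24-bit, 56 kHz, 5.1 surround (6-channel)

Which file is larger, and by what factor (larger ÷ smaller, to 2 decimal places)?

File A: 44,100 × 4 × 8 = 1,411,200 bytes/s.
File B: 56,000 × 3 × 6 = 1,008,000 bytes/s.
File A is larger; ratio = 1,099,324,800 / 785,232,000 = 1.40.

File A, by a factor of 1.40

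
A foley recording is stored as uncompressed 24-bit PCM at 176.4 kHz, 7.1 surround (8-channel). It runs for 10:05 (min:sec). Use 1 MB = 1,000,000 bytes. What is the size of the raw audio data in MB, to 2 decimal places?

2561.33 MB

Duration = 10:05 (min:sec) = 605 s.
Bytes = 176,400 samples/s × 605 s × 3 bytes/sample × 8 ch = 2,561,328,000 bytes.
2,561,328,000 / 1,000,000 = 2561.33 MB.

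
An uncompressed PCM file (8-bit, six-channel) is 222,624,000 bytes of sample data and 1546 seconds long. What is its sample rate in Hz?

24,000 Hz

Bytes = sample_rate × seconds × bytes_per_sample × channels.
sample_rate = 222,624,000 / (1,546 × 1 × 6) = 222,624,000 / 9,276 = 24,000 Hz.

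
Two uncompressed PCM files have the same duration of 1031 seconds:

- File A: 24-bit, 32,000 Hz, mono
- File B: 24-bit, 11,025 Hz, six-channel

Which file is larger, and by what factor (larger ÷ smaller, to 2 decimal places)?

File B, by a factor of 2.07

File A: 32,000 × 3 × 1 = 96,000 bytes/s.
File B: 11,025 × 3 × 6 = 198,450 bytes/s.
File B is larger; ratio = 204,601,950 / 98,976,000 = 2.07.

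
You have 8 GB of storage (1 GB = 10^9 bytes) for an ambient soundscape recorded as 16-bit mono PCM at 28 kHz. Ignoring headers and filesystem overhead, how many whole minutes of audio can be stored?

2,380 minutes

Uncompressed byte rate = 28,000 × 2 × 1 = 56,000 bytes/s.
Capacity = 8 × 1,000,000,000 = 8,000,000,000 bytes.
8,000,000,000 / 56,000 ≈ 142857.14 s → 2,380 minutes.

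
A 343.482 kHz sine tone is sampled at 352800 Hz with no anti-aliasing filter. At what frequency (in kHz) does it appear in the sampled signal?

9.318 kHz

Nyquist = 352,800/2 = 176,400 Hz; 343,482 Hz exceeds it.
Alias = |343,482 − 1×352,800| = |343,482 − 352,800| = 9,318 Hz = 9.318 kHz.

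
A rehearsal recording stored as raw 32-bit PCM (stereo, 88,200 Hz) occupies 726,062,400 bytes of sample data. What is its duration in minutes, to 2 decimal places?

Byte rate = 88,200 × 4 × 2 = 705,600 bytes/s.
Duration = 726,062,400 / 705,600 = 1,029 s.
1,029 s / 60 = 17.15 minutes.

17.15 minutes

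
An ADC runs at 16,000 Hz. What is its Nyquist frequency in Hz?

8,000 Hz

Nyquist frequency = sample rate / 2 = 16,000 / 2 = 8,000 Hz.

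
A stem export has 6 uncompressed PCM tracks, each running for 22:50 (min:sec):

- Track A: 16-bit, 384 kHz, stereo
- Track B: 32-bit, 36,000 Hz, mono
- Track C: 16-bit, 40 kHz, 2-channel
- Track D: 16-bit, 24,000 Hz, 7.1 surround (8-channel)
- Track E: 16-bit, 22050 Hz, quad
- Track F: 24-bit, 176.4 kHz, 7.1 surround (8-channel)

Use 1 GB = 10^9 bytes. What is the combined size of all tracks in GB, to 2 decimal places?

9.09 GB

22:50 (min:sec) = 1,370 s.
Track A: 384,000 × 1,370 × 2 × 2 = 2,104,320,000 bytes.
Track B: 36,000 × 1,370 × 4 × 1 = 197,280,000 bytes.
Track C: 40,000 × 1,370 × 2 × 2 = 219,200,000 bytes.
Track D: 24,000 × 1,370 × 2 × 8 = 526,080,000 bytes.
Track E: 22,050 × 1,370 × 2 × 4 = 241,668,000 bytes.
Track F: 176,400 × 1,370 × 3 × 8 = 5,800,032,000 bytes.
Total = 9,088,580,000 bytes = 9.09 GB.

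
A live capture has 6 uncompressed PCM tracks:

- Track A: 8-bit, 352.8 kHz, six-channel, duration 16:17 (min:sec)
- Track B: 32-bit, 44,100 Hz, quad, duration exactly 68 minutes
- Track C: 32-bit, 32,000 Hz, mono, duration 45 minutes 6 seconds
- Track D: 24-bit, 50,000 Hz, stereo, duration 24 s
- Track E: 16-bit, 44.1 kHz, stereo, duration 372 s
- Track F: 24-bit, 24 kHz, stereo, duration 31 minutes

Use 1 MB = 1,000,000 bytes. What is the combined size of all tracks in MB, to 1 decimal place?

Track A: 16:17 (min:sec) = 977 s; 352,800 × 977 × 1 × 6 = 2,068,113,600 bytes.
Track B: exactly 68 minutes = 4,080 s; 44,100 × 4,080 × 4 × 4 = 2,878,848,000 bytes.
Track C: 45 minutes 6 seconds = 2,706 s; 32,000 × 2,706 × 4 × 1 = 346,368,000 bytes.
Track D: 50,000 × 24 × 3 × 2 = 7,200,000 bytes.
Track E: 44,100 × 372 × 2 × 2 = 65,620,800 bytes.
Track F: 31 minutes = 1,860 s; 24,000 × 1,860 × 3 × 2 = 267,840,000 bytes.
Total = 5,633,990,400 bytes = 5634.0 MB.

5634.0 MB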